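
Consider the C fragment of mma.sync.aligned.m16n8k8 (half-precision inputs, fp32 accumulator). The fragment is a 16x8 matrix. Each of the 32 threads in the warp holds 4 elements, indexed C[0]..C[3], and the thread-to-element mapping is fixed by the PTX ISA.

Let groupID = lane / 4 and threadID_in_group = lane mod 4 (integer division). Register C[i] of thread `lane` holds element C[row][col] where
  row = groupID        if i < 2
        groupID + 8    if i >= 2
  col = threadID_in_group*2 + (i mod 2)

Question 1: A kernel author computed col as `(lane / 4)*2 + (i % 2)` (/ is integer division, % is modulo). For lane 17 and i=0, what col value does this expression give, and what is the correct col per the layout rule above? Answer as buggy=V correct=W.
`(lane / 4)*2 + (i % 2)`[17,0]→8
lane 17: G=4 (17/4), T=1 (17%4)
i=0: r=4+0=4, c=1*2+0=2
col: 8 vs 2

buggy=8 correct=2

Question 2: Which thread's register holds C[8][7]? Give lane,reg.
3,3

r=8⇒gr=0,Rb=1  c=7⇒th=3,odd=1
L=0*4+3=3  i=1*2+1=3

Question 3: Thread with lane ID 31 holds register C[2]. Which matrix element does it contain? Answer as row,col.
15,6

31: grp=7,tig=3
[2] (7+8,3*2+0) = (15,6)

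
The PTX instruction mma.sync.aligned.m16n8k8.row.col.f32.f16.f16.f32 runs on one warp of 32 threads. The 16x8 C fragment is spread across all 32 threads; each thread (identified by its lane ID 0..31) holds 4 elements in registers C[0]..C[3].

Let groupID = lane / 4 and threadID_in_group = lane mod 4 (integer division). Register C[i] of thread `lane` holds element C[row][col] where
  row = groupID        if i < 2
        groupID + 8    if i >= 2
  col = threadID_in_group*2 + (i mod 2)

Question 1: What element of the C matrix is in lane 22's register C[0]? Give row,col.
lane 22->22/4=5, 22 mod 4=2
i=0  r:5+0->5  c:2·2+0->4

5,4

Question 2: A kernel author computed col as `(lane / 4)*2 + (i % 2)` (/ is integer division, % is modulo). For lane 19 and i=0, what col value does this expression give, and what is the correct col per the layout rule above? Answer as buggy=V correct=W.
`(lane / 4)*2 + (i % 2)`[19,0]=>8
lane 19: grp=4 (19/4), tig=3 (19%4)
i=0: r=4+0=4, c=3*2+0=6
col: 8 vs 6

buggy=8 correct=6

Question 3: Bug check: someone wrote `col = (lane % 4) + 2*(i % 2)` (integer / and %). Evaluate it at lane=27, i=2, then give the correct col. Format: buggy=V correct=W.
buggy=3 correct=6

`(lane % 4) + 2*(i % 2)`[27,2]→3
27: G=6,T=3
[2] (6+8,3*2+0) = (14,6)
col: 3 vs 6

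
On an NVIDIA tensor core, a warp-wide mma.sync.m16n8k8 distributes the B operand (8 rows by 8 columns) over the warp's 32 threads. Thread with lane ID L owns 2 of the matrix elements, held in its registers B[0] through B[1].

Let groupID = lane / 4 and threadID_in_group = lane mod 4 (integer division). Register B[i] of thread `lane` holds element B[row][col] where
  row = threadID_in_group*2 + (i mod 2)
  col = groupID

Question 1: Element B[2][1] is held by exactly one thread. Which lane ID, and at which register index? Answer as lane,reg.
c:1=>grp=1  r:2=>tig=1,lo=0
L=1*4+1=5  i=0=0

5,0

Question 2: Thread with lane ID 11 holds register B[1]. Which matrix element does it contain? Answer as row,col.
lane 11: g=2 (11/4), t=3 (11%4)
i=1: r=3*2+1=7, c=g=2

7,2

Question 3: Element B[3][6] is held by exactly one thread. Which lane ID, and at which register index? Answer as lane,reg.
25,1

c=6⇒gr=6  r=3⇒th=1,odd=1
L=6*4+1=25  i=1=1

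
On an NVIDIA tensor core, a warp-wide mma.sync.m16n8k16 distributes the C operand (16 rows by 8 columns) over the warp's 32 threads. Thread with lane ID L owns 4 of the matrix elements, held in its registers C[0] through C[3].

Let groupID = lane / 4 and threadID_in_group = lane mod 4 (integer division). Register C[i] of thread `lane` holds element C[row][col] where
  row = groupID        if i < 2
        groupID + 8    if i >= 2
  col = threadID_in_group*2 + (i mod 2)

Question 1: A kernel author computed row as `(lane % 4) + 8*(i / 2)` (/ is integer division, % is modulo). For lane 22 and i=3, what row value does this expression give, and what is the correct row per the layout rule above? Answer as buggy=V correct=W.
`(lane % 4) + 8*(i / 2)`[22,3]=>10
lane 22=>22/4=5, 22 mod 4=2
i=3  r:5+8=>13  c:2·2+1=>5
row: 10 vs 13

buggy=10 correct=13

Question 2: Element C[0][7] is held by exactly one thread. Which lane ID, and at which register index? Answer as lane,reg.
r=0⇒gr=0,Rb=0  c=7⇒th=3,odd=1
L=0*4+3=3  i=0*2+1=1

3,1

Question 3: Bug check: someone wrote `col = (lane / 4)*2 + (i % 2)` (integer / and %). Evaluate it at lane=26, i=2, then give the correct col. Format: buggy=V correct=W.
buggy=12 correct=4

`(lane / 4)*2 + (i % 2)`[26,2]->12
26: g=6,t=2
[2] (6+8,2*2+0) = (14,4)
col: 12 vs 4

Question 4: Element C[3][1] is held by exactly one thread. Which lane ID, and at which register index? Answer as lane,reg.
r=3→G=3,rhi=0  c=1→T=0,p=1
L=3*4+0=12  i=0*2+1=1

12,1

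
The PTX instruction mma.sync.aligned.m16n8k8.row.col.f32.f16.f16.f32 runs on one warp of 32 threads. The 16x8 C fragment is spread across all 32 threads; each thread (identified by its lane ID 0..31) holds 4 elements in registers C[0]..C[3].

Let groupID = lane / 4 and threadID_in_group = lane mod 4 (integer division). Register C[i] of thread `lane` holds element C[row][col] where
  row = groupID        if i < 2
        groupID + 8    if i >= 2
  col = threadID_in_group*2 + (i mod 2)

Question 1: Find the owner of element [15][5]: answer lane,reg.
30,3

r=15->g=7,rb=1  c=5->t=2,b0=1
L=7*4+2=30  i=1*2+1=3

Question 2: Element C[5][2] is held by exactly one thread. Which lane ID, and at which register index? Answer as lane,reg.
21,0

r: 5->gid=5,r8=0  c: 2->tid=1,i&1=0
L=5*4+1=21  i=0*2+0=0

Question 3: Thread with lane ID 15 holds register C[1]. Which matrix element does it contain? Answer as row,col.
lane 15: g=3 (15/4), t=3 (15%4)
i=1: r=3+0=3, c=3*2+1=7

3,7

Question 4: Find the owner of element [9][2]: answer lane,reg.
r: 9->gid=1,r8=1  c: 2->tid=1,i&1=0
L=1*4+1=5  i=1*2+0=2

5,2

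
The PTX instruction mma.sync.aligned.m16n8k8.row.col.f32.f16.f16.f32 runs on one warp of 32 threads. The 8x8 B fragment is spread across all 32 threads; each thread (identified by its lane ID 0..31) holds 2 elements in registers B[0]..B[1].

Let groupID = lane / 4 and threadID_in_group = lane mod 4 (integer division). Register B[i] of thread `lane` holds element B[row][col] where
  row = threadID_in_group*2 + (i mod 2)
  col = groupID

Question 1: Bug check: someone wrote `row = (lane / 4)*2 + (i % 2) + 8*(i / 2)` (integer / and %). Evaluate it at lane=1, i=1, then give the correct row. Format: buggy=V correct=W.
buggy=1 correct=3

`(lane / 4)*2 + (i % 2) + 8*(i / 2)`[1,1]⇒1
lane 1⇒1/4=0, 1 mod 4=1
i=1  r:2·1+1⇒3  c:0
row: 1 vs 3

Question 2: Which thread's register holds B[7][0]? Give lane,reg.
3,1

c=0⇒gr=0  r=7⇒th=3,odd=1
L=0*4+3=3  i=1=1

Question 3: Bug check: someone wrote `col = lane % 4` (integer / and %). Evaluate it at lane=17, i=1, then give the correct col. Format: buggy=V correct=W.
buggy=1 correct=4

`lane % 4`[17,1]->1
lane 17->17/4=4, 17 mod 4=1
i=1  r:2·1+1->3  c:4
col: 1 vs 4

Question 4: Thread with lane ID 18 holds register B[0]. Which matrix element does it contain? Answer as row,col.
lane 18: g=4 (18/4), t=2 (18%4)
i=0: r=2*2+0=4, c=g=4

4,4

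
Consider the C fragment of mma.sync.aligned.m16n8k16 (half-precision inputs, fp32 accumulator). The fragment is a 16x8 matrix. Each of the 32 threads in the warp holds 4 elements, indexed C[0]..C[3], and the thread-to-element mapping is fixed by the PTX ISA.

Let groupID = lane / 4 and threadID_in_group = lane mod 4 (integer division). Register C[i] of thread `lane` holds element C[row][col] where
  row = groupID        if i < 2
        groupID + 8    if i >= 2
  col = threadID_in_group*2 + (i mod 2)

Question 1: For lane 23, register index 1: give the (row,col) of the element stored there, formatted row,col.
23: g=5,t=3
[1] (5+0,3*2+1) = (5,7)

5,7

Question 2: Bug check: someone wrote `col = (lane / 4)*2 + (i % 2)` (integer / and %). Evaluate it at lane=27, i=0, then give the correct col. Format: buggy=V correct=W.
`(lane / 4)*2 + (i % 2)`[27,0]⇒12
27: gr=6,th=3
[0] (6+0,3*2+0) = (6,6)
col: 12 vs 6

buggy=12 correct=6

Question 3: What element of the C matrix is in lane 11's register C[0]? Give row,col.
lane 11: gid=2 (11/4), tid=3 (11%4)
i=0: r=2+0=2, c=3*2+0=6

2,6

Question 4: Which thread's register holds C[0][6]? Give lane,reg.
3,0

r: 0->gid=0,r8=0  c: 6->tid=3,i&1=0
L=0*4+3=3  i=0*2+0=0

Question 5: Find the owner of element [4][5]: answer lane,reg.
18,1

r=4->g=4,rb=0  c=5->t=2,b0=1
L=4*4+2=18  i=0*2+1=1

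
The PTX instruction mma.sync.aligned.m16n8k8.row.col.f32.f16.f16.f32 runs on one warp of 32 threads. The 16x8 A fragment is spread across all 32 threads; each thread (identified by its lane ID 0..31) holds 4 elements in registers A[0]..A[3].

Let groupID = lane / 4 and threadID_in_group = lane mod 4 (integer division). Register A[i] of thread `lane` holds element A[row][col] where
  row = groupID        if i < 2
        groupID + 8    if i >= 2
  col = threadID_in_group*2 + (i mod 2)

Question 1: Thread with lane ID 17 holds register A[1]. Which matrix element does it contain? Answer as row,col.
lane 17→17/4=4, 17 mod 4=1
i=1  r:4+0→4  c:2·1+1→3

4,3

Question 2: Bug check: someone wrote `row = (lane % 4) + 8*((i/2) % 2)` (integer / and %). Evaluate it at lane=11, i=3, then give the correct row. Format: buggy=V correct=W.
buggy=11 correct=10

`(lane % 4) + 8*((i/2) % 2)`[11,3]->11
L=11->g=11>>2=2, t=11&3=3
[3]->row 2+8=10  col 3·2+1=7
row: 11 vs 10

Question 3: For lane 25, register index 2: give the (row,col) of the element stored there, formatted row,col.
lane 25: gr=6 (25/4), th=1 (25%4)
i=2: r=6+8=14, c=1*2+0=2

14,2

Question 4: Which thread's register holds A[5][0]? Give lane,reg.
20,0

r:5=>grp=5,rB=0  c:0=>tig=0,lo=0
L=5*4+0=20  i=0*2+0=0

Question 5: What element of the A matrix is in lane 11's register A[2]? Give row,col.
lane 11=>11/4=2, 11 mod 4=3
i=2  r:2+8=>10  c:2·3+0=>6

10,6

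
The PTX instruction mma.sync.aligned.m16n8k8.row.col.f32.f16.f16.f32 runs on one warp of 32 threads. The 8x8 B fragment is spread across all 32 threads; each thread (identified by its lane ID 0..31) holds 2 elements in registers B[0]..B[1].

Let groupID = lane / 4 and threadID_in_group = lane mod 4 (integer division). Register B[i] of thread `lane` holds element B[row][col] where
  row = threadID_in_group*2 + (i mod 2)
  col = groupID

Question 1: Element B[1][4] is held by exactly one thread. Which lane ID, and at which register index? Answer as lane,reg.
c=4⇒gr=4  r=1⇒th=0,odd=1
L=4*4+0=16  i=1=1

16,1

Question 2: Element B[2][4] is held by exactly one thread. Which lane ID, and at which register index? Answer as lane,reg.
17,0

c=4->g=4  r=2->t=1,b0=0
L=4*4+1=17  i=0=0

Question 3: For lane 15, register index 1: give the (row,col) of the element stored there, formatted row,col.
L=15->g=15>>2=3, t=15&3=3
[1]->row 3·2+1=7  col g=3

7,3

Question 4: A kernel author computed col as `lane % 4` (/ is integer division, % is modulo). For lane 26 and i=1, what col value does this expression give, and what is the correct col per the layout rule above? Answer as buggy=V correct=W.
`lane % 4`[26,1]⇒2
26: gr=6,th=2
[1] (2*2+1,6) = (5,6)
col: 2 vs 6

buggy=2 correct=6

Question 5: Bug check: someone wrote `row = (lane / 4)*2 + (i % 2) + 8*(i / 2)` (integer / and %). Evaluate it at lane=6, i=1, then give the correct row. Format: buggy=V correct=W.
`(lane / 4)*2 + (i % 2) + 8*(i / 2)`[6,1]->3
lane 6->6/4=1, 6 mod 4=2
i=1  r:2·2+1->5  c:1
row: 3 vs 5

buggy=3 correct=5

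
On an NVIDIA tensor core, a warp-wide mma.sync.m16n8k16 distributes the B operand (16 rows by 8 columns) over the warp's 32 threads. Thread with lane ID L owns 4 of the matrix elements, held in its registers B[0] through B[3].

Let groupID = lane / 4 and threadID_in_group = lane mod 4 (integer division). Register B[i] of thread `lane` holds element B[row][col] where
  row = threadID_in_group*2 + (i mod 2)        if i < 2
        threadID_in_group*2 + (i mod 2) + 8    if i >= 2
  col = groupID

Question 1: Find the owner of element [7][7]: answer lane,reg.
31,1

c:7=>grp=7  r:7=>rB=0,tig=3,lo=1
L=7*4+3=31  i=0*2+1=1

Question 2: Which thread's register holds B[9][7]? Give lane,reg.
c=7→G=7  r=9→rhi=1,T=0,p=1
L=7*4+0=28  i=1*2+1=3

28,3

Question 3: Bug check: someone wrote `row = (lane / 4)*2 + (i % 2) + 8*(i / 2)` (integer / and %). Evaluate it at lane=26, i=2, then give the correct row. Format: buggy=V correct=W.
`(lane / 4)*2 + (i % 2) + 8*(i / 2)`[26,2]->20
L=26->g=26>>2=6, t=26&3=2
[2]->row 2·2+0+8=12  col g=6
row: 20 vs 12

buggy=20 correct=12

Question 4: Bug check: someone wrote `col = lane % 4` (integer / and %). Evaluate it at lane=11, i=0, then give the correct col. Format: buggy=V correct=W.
`lane % 4`[11,0]->3
11: gid=2,tid=3
[0] (3*2+0+0,2) = (6,2)
col: 3 vs 2

buggy=3 correct=2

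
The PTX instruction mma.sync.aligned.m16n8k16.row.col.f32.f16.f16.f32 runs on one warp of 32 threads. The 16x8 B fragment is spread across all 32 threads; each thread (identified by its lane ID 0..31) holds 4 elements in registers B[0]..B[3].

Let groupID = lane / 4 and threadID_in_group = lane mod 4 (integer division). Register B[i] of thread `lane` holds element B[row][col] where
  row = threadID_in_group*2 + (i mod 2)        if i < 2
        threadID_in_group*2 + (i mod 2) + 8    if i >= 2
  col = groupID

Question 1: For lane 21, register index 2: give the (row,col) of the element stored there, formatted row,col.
21: grp=5,tig=1
[2] (1*2+0+8,5) = (10,5)

10,5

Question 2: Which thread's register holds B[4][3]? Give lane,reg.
c=3→G=3  r=4→rhi=0,T=2,p=0
L=3*4+2=14  i=0*2+0=0

14,0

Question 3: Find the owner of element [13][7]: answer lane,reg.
30,3

c=7⇒gr=7  r=13⇒Rb=1,th=2,odd=1
L=7*4+2=30  i=1*2+1=3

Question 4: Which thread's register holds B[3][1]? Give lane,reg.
c=1⇒gr=1  r=3⇒Rb=0,th=1,odd=1
L=1*4+1=5  i=0*2+1=1

5,1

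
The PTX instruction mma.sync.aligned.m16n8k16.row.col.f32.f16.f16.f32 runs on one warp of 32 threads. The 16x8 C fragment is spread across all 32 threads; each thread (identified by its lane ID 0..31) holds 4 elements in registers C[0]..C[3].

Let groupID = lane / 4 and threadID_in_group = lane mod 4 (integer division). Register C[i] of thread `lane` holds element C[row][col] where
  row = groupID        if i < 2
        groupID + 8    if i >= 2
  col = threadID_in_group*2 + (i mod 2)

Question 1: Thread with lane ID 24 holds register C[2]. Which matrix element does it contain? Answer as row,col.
14,0

lane 24⇒24/4=6, 24 mod 4=0
i=2  r:6+8⇒14  c:2·0+0⇒0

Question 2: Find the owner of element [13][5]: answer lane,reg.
22,3

r=13→G=5,rhi=1  c=5→T=2,p=1
L=5*4+2=22  i=1*2+1=3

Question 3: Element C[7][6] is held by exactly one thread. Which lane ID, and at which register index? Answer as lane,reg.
31,0

r:7=>grp=7,rB=0  c:6=>tig=3,lo=0
L=7*4+3=31  i=0*2+0=0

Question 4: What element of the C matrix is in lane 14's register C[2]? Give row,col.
lane 14: gr=3 (14/4), th=2 (14%4)
i=2: r=3+8=11, c=2*2+0=4

11,4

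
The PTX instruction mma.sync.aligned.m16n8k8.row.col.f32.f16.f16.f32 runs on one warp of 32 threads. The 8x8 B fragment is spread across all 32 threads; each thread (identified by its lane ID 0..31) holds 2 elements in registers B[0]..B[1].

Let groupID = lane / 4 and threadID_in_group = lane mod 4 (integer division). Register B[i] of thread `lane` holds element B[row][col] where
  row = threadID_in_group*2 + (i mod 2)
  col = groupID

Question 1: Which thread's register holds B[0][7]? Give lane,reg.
28,0

c=7->g=7  r=0->t=0,b0=0
L=7*4+0=28  i=0=0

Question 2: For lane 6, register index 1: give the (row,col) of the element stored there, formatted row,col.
lane 6->6/4=1, 6 mod 4=2
i=1  r:2·2+1->5  c:1

5,1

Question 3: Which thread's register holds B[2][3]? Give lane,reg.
13,0

c=3→G=3  r=2→T=1,p=0
L=3*4+1=13  i=0=0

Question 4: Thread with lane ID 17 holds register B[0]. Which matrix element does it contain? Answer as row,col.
2,4

lane 17=>17/4=4, 17 mod 4=1
i=0  r:2·1+0=>2  c:4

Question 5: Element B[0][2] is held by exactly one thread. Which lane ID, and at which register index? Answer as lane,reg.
8,0

c: 2->gid=2  r: 0->tid=0,i&1=0
L=2*4+0=8  i=0=0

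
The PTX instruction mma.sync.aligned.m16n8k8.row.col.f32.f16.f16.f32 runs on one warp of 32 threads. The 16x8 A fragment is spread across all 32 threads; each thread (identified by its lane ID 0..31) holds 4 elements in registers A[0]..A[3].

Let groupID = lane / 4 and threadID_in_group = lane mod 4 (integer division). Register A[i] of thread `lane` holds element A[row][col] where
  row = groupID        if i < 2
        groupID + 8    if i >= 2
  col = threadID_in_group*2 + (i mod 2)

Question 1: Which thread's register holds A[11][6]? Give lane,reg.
15,2

r=11⇒gr=3,Rb=1  c=6⇒th=3,odd=0
L=3*4+3=15  i=1*2+0=2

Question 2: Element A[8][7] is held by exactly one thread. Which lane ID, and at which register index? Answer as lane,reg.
3,3

r=8->g=0,rb=1  c=7->t=3,b0=1
L=0*4+3=3  i=1*2+1=3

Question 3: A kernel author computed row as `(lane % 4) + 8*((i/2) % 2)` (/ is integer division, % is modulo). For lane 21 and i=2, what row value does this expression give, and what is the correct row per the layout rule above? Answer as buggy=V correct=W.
`(lane % 4) + 8*((i/2) % 2)`[21,2]=>9
lane 21=>21/4=5, 21 mod 4=1
i=2  r:5+8=>13  c:2·1+0=>2
row: 9 vs 13

buggy=9 correct=13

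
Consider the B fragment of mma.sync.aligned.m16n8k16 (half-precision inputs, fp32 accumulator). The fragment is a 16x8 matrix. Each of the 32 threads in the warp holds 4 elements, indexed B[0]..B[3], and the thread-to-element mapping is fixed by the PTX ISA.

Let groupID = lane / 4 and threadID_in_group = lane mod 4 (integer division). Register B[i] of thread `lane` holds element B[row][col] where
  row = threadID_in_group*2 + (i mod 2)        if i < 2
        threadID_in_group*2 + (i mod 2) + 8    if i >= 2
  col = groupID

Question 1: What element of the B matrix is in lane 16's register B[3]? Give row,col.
9,4

L=16->g=16>>2=4, t=16&3=0
[3]->row 0·2+1+8=9  col g=4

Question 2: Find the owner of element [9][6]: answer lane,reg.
c=6→G=6  r=9→rhi=1,T=0,p=1
L=6*4+0=24  i=1*2+1=3

24,3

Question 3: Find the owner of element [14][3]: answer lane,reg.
c=3⇒gr=3  r=14⇒Rb=1,th=3,odd=0
L=3*4+3=15  i=1*2+0=2

15,2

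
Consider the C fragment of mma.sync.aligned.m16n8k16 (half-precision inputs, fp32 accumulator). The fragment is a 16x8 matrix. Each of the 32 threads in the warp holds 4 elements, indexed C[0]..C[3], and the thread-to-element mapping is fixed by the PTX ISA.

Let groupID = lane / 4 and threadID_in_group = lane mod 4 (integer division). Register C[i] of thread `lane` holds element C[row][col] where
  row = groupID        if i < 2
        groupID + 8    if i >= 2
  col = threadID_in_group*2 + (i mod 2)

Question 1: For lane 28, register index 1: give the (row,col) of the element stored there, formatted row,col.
7,1

lane 28=>28/4=7, 28 mod 4=0
i=1  r:7+0=>7  c:2·0+1=>1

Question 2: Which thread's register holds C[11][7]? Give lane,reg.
15,3

r: 11->gid=3,r8=1  c: 7->tid=3,i&1=1
L=3*4+3=15  i=1*2+1=3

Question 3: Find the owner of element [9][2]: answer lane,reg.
5,2

r=9->g=1,rb=1  c=2->t=1,b0=0
L=1*4+1=5  i=1*2+0=2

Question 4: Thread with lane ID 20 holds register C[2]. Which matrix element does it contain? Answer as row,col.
13,0

L=20->g=20>>2=5, t=20&3=0
[2]->row 5+8=13  col 0·2+0=0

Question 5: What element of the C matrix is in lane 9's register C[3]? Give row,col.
10,3

lane 9: gid=2 (9/4), tid=1 (9%4)
i=3: r=2+8=10, c=1*2+1=3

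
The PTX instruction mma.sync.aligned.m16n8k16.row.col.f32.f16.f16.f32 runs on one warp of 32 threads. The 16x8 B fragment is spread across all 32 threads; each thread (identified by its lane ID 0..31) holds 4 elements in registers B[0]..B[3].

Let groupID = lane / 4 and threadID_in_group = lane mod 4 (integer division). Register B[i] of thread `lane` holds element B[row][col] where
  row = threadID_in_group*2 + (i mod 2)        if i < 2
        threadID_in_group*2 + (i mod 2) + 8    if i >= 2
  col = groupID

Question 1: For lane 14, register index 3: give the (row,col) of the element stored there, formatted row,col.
lane 14: grp=3 (14/4), tig=2 (14%4)
i=3: r=2*2+1+8=13, c=grp=3

13,3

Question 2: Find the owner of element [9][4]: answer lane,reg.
c=4→G=4  r=9→rhi=1,T=0,p=1
L=4*4+0=16  i=1*2+1=3

16,3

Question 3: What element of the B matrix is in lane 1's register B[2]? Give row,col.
10,0

lane 1: gr=0 (1/4), th=1 (1%4)
i=2: r=1*2+0+8=10, c=gr=0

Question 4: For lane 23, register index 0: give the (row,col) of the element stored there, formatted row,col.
6,5

lane 23: grp=5 (23/4), tig=3 (23%4)
i=0: r=3*2+0+0=6, c=grp=5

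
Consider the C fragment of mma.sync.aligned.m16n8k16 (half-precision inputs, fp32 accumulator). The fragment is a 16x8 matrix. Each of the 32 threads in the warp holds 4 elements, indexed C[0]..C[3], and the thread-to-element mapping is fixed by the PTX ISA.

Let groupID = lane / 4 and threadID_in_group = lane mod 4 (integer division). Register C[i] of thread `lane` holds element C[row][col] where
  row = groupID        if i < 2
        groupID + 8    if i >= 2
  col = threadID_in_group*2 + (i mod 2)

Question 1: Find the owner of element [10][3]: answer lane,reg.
9,3

r=10->g=2,rb=1  c=3->t=1,b0=1
L=2*4+1=9  i=1*2+1=3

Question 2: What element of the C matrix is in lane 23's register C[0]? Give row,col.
5,6

lane 23→23/4=5, 23 mod 4=3
i=0  r:5+0→5  c:2·3+0→6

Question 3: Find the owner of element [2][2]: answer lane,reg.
9,0

r=2→G=2,rhi=0  c=2→T=1,p=0
L=2*4+1=9  i=0*2+0=0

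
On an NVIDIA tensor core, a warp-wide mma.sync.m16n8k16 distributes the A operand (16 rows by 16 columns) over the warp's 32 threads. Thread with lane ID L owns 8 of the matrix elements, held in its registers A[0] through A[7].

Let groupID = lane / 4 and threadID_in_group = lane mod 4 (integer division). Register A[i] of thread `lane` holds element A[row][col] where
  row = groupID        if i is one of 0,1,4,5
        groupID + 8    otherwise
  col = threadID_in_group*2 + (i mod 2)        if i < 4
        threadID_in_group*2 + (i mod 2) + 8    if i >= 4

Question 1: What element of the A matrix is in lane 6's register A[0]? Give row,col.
1,4

6: gr=1,th=2
[0] (1+0,2*2+0+0) = (1,4)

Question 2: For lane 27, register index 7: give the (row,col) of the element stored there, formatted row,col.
14,15

L=27=>grp=27>>2=6, tig=27&3=3
[7]=>row 6+8=14  col 3·2+1+8=15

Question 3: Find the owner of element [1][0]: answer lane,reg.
r=1->g=1,rb=0  c=0->cb=0,t=0,b0=0
L=1*4+0=4  i=0*4+0*2+0=0

4,0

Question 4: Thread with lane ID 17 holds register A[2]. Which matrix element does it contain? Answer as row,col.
12,2

L=17⇒gr=17>>2=4, th=17&3=1
[2]⇒row 4+8=12  col 1·2+0+0=2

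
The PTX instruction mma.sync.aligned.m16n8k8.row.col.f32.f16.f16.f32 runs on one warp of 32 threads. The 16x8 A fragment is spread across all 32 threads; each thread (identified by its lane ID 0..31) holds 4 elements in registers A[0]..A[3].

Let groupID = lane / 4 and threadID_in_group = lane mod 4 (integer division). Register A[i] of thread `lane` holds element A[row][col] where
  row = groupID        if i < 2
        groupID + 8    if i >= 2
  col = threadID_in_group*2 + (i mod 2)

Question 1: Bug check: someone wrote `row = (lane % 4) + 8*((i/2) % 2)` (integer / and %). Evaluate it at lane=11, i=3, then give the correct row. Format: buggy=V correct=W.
`(lane % 4) + 8*((i/2) % 2)`[11,3]->11
L=11->g=11>>2=2, t=11&3=3
[3]->row 2+8=10  col 3·2+1=7
row: 11 vs 10

buggy=11 correct=10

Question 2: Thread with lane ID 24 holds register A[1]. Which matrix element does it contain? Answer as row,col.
6,1

L=24→G=24>>2=6, T=24&3=0
[1]→row 6+0=6  col 0·2+1=1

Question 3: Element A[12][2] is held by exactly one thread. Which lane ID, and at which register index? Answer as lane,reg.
17,2

r=12->g=4,rb=1  c=2->t=1,b0=0
L=4*4+1=17  i=1*2+0=2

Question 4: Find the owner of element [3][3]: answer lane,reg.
13,1

r:3=>grp=3,rB=0  c:3=>tig=1,lo=1
L=3*4+1=13  i=0*2+1=1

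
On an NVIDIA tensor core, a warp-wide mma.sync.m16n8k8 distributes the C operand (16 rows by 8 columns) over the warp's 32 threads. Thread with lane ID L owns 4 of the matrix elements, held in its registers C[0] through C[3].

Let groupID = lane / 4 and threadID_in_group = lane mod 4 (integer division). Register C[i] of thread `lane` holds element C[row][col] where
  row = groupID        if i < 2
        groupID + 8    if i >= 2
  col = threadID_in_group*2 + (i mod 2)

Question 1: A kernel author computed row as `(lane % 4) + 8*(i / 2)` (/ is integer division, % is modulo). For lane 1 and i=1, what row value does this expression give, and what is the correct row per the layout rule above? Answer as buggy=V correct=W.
`(lane % 4) + 8*(i / 2)`[1,1]->1
lane 1->1/4=0, 1 mod 4=1
i=1  r:0+0->0  c:2·1+1->3
row: 1 vs 0

buggy=1 correct=0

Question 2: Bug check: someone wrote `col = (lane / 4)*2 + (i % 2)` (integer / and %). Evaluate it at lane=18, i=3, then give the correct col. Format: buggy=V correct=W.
buggy=9 correct=5

`(lane / 4)*2 + (i % 2)`[18,3]->9
L=18->g=18>>2=4, t=18&3=2
[3]->row 4+8=12  col 2·2+1=5
col: 9 vs 5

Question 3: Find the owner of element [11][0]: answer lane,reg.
12,2

r:11=>grp=3,rB=1  c:0=>tig=0,lo=0
L=3*4+0=12  i=1*2+0=2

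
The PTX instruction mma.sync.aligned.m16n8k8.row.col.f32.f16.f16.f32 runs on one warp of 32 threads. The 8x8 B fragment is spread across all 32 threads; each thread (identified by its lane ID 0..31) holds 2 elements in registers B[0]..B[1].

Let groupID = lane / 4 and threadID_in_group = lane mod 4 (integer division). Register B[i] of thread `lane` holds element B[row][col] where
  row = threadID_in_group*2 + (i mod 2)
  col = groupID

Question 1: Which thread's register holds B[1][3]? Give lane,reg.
c:3=>grp=3  r:1=>tig=0,lo=1
L=3*4+0=12  i=1=1

12,1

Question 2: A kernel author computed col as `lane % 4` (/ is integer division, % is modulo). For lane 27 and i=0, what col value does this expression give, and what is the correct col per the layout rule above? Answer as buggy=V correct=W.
`lane % 4`[27,0]⇒3
L=27⇒gr=27>>2=6, th=27&3=3
[0]⇒row 3·2+0=6  col gr=6
col: 3 vs 6

buggy=3 correct=6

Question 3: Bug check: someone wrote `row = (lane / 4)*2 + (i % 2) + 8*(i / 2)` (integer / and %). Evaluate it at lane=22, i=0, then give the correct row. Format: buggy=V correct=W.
`(lane / 4)*2 + (i % 2) + 8*(i / 2)`[22,0]=>10
lane 22: grp=5 (22/4), tig=2 (22%4)
i=0: r=2*2+0=4, c=grp=5
row: 10 vs 4

buggy=10 correct=4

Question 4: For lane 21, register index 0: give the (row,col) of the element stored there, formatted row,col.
2,5

21: G=5,T=1
[0] (1*2+0,5) = (2,5)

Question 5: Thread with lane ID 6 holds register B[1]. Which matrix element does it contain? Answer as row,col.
5,1

L=6->gid=6>>2=1, tid=6&3=2
[1]->row 2·2+1=5  col gid=1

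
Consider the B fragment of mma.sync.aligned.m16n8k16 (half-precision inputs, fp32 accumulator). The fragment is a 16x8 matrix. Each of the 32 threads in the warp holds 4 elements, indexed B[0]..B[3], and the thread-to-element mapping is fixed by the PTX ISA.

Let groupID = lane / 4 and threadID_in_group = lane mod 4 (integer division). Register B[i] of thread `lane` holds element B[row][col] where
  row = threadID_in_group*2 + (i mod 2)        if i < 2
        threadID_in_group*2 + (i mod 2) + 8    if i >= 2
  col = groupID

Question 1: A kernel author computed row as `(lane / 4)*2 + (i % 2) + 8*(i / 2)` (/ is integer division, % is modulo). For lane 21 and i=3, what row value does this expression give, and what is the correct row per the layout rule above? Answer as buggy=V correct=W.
buggy=19 correct=11

`(lane / 4)*2 + (i % 2) + 8*(i / 2)`[21,3]=>19
L=21=>grp=21>>2=5, tig=21&3=1
[3]=>row 1·2+1+8=11  col grp=5
row: 19 vs 11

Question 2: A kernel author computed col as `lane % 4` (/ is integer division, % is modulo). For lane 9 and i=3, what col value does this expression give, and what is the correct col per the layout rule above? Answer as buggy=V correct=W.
`lane % 4`[9,3]->1
lane 9->9/4=2, 9 mod 4=1
i=3  r:2·1+1+8->11  c:2
col: 1 vs 2

buggy=1 correct=2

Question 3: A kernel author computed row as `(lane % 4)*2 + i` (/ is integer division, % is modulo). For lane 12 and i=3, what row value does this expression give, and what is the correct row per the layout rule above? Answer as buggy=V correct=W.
buggy=3 correct=9

`(lane % 4)*2 + i`[12,3]→3
lane 12: G=3 (12/4), T=0 (12%4)
i=3: r=0*2+1+8=9, c=G=3
row: 3 vs 9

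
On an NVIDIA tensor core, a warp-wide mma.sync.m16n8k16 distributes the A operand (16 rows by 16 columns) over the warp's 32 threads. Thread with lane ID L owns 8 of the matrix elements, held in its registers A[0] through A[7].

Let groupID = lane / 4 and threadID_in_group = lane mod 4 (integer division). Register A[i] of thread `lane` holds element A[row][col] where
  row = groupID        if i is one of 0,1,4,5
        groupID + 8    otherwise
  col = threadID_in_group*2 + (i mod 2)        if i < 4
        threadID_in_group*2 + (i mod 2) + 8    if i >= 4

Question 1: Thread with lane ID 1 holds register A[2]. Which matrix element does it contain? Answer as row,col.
8,2

L=1->g=1>>2=0, t=1&3=1
[2]->row 0+8=8  col 1·2+0+0=2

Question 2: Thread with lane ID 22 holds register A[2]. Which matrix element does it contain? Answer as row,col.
13,4

L=22→G=22>>2=5, T=22&3=2
[2]→row 5+8=13  col 2·2+0+0=4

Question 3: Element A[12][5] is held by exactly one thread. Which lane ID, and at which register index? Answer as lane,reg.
18,3

r:12=>grp=4,rB=1  c:5=>cB=0,tig=2,lo=1
L=4*4+2=18  i=0*4+1*2+1=3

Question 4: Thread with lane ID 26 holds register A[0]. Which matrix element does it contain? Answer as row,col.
6,4

lane 26⇒26/4=6, 26 mod 4=2
i=0  r:6+0⇒6  c:2·2+0+0⇒4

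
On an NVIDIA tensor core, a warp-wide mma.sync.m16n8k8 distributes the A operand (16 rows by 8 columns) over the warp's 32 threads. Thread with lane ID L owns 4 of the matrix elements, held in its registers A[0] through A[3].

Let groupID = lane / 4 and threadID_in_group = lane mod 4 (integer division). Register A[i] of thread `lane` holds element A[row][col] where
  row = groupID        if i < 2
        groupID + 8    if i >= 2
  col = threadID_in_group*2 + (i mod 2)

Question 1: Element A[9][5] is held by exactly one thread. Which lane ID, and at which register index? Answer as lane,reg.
r: 9->gid=1,r8=1  c: 5->tid=2,i&1=1
L=1*4+2=6  i=1*2+1=3

6,3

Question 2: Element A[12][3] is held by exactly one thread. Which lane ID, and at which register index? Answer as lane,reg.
r: 12->gid=4,r8=1  c: 3->tid=1,i&1=1
L=4*4+1=17  i=1*2+1=3

17,3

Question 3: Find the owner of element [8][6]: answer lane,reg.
r=8→G=0,rhi=1  c=6→T=3,p=0
L=0*4+3=3  i=1*2+0=2

3,2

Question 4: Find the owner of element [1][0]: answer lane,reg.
4,0

r=1→G=1,rhi=0  c=0→T=0,p=0
L=1*4+0=4  i=0*2+0=0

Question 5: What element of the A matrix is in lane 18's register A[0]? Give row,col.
18: gid=4,tid=2
[0] (4+0,2*2+0) = (4,4)

4,4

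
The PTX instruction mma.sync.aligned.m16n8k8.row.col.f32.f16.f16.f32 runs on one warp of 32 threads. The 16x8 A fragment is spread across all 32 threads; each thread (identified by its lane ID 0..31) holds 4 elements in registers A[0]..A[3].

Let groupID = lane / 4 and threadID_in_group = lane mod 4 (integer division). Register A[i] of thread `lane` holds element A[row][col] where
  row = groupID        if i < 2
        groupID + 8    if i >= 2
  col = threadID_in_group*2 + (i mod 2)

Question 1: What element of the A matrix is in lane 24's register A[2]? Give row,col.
14,0

L=24⇒gr=24>>2=6, th=24&3=0
[2]⇒row 6+8=14  col 0·2+0=0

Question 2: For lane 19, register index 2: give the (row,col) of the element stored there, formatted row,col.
12,6

19: G=4,T=3
[2] (4+8,3*2+0) = (12,6)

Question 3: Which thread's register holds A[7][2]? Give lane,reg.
29,0

r=7->g=7,rb=0  c=2->t=1,b0=0
L=7*4+1=29  i=0*2+0=0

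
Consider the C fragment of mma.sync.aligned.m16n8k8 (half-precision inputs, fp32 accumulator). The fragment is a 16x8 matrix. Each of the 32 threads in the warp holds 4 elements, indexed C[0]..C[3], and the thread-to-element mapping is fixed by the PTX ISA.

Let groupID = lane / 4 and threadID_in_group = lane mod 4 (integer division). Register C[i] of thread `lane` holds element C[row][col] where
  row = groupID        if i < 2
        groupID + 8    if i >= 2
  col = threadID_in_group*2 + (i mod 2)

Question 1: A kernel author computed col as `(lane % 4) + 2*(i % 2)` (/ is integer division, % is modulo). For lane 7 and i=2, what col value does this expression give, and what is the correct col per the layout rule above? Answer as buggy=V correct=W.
`(lane % 4) + 2*(i % 2)`[7,2]⇒3
L=7⇒gr=7>>2=1, th=7&3=3
[2]⇒row 1+8=9  col 3·2+0=6
col: 3 vs 6

buggy=3 correct=6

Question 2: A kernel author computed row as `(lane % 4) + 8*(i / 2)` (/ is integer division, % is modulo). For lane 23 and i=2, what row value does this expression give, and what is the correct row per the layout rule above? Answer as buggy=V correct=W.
`(lane % 4) + 8*(i / 2)`[23,2]→11
L=23→G=23>>2=5, T=23&3=3
[2]→row 5+8=13  col 3·2+0=6
row: 11 vs 13

buggy=11 correct=13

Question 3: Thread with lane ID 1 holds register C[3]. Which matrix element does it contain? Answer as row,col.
L=1->gid=1>>2=0, tid=1&3=1
[3]->row 0+8=8  col 1·2+1=3

8,3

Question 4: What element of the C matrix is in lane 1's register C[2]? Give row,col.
8,2

lane 1=>1/4=0, 1 mod 4=1
i=2  r:0+8=>8  c:2·1+0=>2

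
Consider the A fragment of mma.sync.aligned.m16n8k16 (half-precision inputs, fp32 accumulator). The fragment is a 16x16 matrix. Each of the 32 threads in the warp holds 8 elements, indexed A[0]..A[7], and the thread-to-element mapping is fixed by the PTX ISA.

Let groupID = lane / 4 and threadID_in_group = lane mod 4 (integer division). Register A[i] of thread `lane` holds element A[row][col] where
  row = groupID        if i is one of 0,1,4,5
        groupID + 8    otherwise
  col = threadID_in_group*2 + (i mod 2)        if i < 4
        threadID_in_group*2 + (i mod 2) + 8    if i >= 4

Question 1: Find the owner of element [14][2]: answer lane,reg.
25,2

r: 14->gid=6,r8=1  c: 2->c8=0,tid=1,i&1=0
L=6*4+1=25  i=0*4+1*2+0=2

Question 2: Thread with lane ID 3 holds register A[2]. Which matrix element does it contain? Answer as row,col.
8,6

lane 3→3/4=0, 3 mod 4=3
i=2  r:0+8→8  c:2·3+0+0→6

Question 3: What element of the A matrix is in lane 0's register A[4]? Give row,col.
0,8

lane 0->0/4=0, 0 mod 4=0
i=4  r:0+0->0  c:2·0+0+8->8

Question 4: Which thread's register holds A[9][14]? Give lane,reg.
r=9→G=1,rhi=1  c=14→chi=1,T=3,p=0
L=1*4+3=7  i=1*4+1*2+0=6

7,6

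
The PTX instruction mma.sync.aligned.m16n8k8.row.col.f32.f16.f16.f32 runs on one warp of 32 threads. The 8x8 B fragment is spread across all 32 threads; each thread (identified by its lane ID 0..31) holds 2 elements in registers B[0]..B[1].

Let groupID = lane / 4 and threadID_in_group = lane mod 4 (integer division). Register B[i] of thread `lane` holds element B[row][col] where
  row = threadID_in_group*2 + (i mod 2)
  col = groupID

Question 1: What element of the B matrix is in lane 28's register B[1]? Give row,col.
1,7

28: g=7,t=0
[1] (0*2+1,7) = (1,7)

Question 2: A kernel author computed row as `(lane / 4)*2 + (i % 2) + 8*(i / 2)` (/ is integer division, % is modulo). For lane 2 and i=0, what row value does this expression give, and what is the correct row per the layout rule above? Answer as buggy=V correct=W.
`(lane / 4)*2 + (i % 2) + 8*(i / 2)`[2,0]→0
L=2→G=2>>2=0, T=2&3=2
[0]→row 2·2+0=4  col G=0
row: 0 vs 4

buggy=0 correct=4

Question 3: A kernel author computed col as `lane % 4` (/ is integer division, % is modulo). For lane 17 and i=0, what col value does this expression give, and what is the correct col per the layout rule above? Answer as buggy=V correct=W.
buggy=1 correct=4

`lane % 4`[17,0]=>1
lane 17=>17/4=4, 17 mod 4=1
i=0  r:2·1+0=>2  c:4
col: 1 vs 4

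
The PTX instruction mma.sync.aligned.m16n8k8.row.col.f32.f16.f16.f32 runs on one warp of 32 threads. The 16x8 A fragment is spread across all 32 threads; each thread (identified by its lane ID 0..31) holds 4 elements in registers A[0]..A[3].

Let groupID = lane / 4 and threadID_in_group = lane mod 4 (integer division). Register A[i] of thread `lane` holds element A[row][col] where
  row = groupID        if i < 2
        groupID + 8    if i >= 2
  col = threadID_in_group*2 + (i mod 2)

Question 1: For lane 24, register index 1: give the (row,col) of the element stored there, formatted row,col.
lane 24->24/4=6, 24 mod 4=0
i=1  r:6+0->6  c:2·0+1->1

6,1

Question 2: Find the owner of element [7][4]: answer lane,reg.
30,0

r: 7->gid=7,r8=0  c: 4->tid=2,i&1=0
L=7*4+2=30  i=0*2+0=0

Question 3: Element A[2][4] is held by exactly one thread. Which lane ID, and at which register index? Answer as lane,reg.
10,0

r: 2->gid=2,r8=0  c: 4->tid=2,i&1=0
L=2*4+2=10  i=0*2+0=0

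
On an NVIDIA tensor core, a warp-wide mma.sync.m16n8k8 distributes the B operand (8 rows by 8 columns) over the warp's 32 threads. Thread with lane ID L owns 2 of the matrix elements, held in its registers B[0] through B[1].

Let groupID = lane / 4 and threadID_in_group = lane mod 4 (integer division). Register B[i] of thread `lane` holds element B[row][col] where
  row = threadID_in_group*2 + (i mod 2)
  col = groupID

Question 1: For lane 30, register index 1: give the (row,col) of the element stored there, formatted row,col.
5,7

lane 30->30/4=7, 30 mod 4=2
i=1  r:2·2+1->5  c:7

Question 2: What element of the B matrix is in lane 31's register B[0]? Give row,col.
6,7

lane 31->31/4=7, 31 mod 4=3
i=0  r:2·3+0->6  c:7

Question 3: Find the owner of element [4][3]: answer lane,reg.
c=3⇒gr=3  r=4⇒th=2,odd=0
L=3*4+2=14  i=0=0

14,0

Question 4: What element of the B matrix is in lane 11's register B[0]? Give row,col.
6,2

lane 11->11/4=2, 11 mod 4=3
i=0  r:2·3+0->6  c:2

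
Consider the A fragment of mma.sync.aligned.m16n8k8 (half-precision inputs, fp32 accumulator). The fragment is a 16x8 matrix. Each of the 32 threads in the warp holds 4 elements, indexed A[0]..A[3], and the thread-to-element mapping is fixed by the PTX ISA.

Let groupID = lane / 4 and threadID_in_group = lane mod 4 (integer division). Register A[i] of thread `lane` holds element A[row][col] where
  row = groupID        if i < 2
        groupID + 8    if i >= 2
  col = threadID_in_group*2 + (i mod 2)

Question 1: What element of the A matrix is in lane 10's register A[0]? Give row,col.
lane 10=>10/4=2, 10 mod 4=2
i=0  r:2+0=>2  c:2·2+0=>4

2,4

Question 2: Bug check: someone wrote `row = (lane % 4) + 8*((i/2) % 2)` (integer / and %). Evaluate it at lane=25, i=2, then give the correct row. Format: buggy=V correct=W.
`(lane % 4) + 8*((i/2) % 2)`[25,2]->9
L=25->g=25>>2=6, t=25&3=1
[2]->row 6+8=14  col 1·2+0=2
row: 9 vs 14

buggy=9 correct=14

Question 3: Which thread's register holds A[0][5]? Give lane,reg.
2,1

r=0->g=0,rb=0  c=5->t=2,b0=1
L=0*4+2=2  i=0*2+1=1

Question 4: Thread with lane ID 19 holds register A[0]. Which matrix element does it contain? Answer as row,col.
19: G=4,T=3
[0] (4+0,3*2+0) = (4,6)

4,6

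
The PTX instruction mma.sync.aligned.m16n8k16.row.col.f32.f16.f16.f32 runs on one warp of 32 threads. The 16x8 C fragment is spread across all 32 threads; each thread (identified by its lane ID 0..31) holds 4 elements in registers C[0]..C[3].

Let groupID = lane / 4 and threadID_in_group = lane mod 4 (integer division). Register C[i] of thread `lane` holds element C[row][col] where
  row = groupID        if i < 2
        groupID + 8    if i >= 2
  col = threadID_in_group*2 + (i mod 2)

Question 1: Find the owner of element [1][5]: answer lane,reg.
6,1

r:1=>grp=1,rB=0  c:5=>tig=2,lo=1
L=1*4+2=6  i=0*2+1=1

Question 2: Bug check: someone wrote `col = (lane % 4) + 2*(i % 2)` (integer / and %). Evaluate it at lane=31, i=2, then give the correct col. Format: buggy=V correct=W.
`(lane % 4) + 2*(i % 2)`[31,2]⇒3
L=31⇒gr=31>>2=7, th=31&3=3
[2]⇒row 7+8=15  col 3·2+0=6
col: 3 vs 6

buggy=3 correct=6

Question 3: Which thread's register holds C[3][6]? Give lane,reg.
15,0

r=3->g=3,rb=0  c=6->t=3,b0=0
L=3*4+3=15  i=0*2+0=0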